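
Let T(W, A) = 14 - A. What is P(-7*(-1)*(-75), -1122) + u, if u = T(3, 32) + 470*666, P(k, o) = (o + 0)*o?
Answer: 1571886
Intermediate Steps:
P(k, o) = o**2 (P(k, o) = o*o = o**2)
u = 313002 (u = (14 - 1*32) + 470*666 = (14 - 32) + 313020 = -18 + 313020 = 313002)
P(-7*(-1)*(-75), -1122) + u = (-1122)**2 + 313002 = 1258884 + 313002 = 1571886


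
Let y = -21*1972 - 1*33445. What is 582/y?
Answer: -582/74857 ≈ -0.0077748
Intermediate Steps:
y = -74857 (y = -41412 - 33445 = -74857)
582/y = 582/(-74857) = 582*(-1/74857) = -582/74857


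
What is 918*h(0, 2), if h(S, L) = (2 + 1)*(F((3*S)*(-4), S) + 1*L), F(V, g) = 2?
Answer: 11016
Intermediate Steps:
h(S, L) = 6 + 3*L (h(S, L) = (2 + 1)*(2 + 1*L) = 3*(2 + L) = 6 + 3*L)
918*h(0, 2) = 918*(6 + 3*2) = 918*(6 + 6) = 918*12 = 11016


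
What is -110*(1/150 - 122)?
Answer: 201289/15 ≈ 13419.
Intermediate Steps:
-110*(1/150 - 122) = -110*(-18299)/150 = -1*(-201289/15) = 201289/15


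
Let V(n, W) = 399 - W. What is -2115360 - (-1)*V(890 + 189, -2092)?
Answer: -2112869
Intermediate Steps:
-2115360 - (-1)*V(890 + 189, -2092) = -2115360 - (-1)*(399 - 1*(-2092)) = -2115360 - (-1)*(399 + 2092) = -2115360 - (-1)*2491 = -2115360 - 1*(-2491) = -2115360 + 2491 = -2112869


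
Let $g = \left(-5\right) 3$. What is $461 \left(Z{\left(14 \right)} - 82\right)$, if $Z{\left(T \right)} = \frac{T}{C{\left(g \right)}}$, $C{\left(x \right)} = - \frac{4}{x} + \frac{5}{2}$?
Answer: $- \frac{2943946}{83} \approx -35469.0$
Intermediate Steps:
$g = -15$
$C{\left(x \right)} = \frac{5}{2} - \frac{4}{x}$ ($C{\left(x \right)} = - \frac{4}{x} + 5 \cdot \frac{1}{2} = - \frac{4}{x} + \frac{5}{2} = \frac{5}{2} - \frac{4}{x}$)
$Z{\left(T \right)} = \frac{30 T}{83}$ ($Z{\left(T \right)} = \frac{T}{\frac{5}{2} - \frac{4}{-15}} = \frac{T}{\frac{5}{2} - - \frac{4}{15}} = \frac{T}{\frac{5}{2} + \frac{4}{15}} = \frac{T}{\frac{83}{30}} = T \frac{30}{83} = \frac{30 T}{83}$)
$461 \left(Z{\left(14 \right)} - 82\right) = 461 \left(\frac{30}{83} \cdot 14 - 82\right) = 461 \left(\frac{420}{83} - 82\right) = 461 \left(- \frac{6386}{83}\right) = - \frac{2943946}{83}$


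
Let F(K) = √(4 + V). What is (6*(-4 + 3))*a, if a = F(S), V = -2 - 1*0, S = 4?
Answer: -6*√2 ≈ -8.4853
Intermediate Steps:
V = -2 (V = -2 + 0 = -2)
F(K) = √2 (F(K) = √(4 - 2) = √2)
a = √2 ≈ 1.4142
(6*(-4 + 3))*a = (6*(-4 + 3))*√2 = (6*(-1))*√2 = -6*√2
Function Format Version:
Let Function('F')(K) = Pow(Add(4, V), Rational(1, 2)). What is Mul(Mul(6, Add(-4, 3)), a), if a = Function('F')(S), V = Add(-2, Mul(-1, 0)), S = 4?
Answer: Mul(-6, Pow(2, Rational(1, 2))) ≈ -8.4853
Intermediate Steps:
V = -2 (V = Add(-2, 0) = -2)
Function('F')(K) = Pow(2, Rational(1, 2)) (Function('F')(K) = Pow(Add(4, -2), Rational(1, 2)) = Pow(2, Rational(1, 2)))
a = Pow(2, Rational(1, 2)) ≈ 1.4142
Mul(Mul(6, Add(-4, 3)), a) = Mul(Mul(6, Add(-4, 3)), Pow(2, Rational(1, 2))) = Mul(Mul(6, -1), Pow(2, Rational(1, 2))) = Mul(-6, Pow(2, Rational(1, 2)))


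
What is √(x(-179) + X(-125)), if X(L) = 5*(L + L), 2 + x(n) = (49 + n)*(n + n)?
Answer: 6*√1258 ≈ 212.81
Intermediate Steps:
x(n) = -2 + 2*n*(49 + n) (x(n) = -2 + (49 + n)*(n + n) = -2 + (49 + n)*(2*n) = -2 + 2*n*(49 + n))
X(L) = 10*L (X(L) = 5*(2*L) = 10*L)
√(x(-179) + X(-125)) = √((-2 + 2*(-179)² + 98*(-179)) + 10*(-125)) = √((-2 + 2*32041 - 17542) - 1250) = √((-2 + 64082 - 17542) - 1250) = √(46538 - 1250) = √45288 = 6*√1258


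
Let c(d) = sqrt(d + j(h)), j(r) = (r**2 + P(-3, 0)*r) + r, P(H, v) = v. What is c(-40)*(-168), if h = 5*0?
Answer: -336*I*sqrt(10) ≈ -1062.5*I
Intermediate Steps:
h = 0
j(r) = r + r**2 (j(r) = (r**2 + 0*r) + r = (r**2 + 0) + r = r**2 + r = r + r**2)
c(d) = sqrt(d) (c(d) = sqrt(d + 0*(1 + 0)) = sqrt(d + 0*1) = sqrt(d + 0) = sqrt(d))
c(-40)*(-168) = sqrt(-40)*(-168) = (2*I*sqrt(10))*(-168) = -336*I*sqrt(10)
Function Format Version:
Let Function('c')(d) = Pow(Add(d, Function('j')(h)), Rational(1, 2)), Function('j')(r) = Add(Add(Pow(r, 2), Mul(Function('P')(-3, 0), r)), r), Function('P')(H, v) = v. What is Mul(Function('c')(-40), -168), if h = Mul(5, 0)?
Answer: Mul(-336, I, Pow(10, Rational(1, 2))) ≈ Mul(-1062.5, I)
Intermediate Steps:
h = 0
Function('j')(r) = Add(r, Pow(r, 2)) (Function('j')(r) = Add(Add(Pow(r, 2), Mul(0, r)), r) = Add(Add(Pow(r, 2), 0), r) = Add(Pow(r, 2), r) = Add(r, Pow(r, 2)))
Function('c')(d) = Pow(d, Rational(1, 2)) (Function('c')(d) = Pow(Add(d, Mul(0, Add(1, 0))), Rational(1, 2)) = Pow(Add(d, Mul(0, 1)), Rational(1, 2)) = Pow(Add(d, 0), Rational(1, 2)) = Pow(d, Rational(1, 2)))
Mul(Function('c')(-40), -168) = Mul(Pow(-40, Rational(1, 2)), -168) = Mul(Mul(2, I, Pow(10, Rational(1, 2))), -168) = Mul(-336, I, Pow(10, Rational(1, 2)))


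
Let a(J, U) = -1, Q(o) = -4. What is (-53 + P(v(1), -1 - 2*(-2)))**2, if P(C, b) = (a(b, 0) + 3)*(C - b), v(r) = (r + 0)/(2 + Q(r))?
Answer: 3600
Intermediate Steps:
v(r) = -r/2 (v(r) = (r + 0)/(2 - 4) = r/(-2) = r*(-1/2) = -r/2)
P(C, b) = -2*b + 2*C (P(C, b) = (-1 + 3)*(C - b) = 2*(C - b) = -2*b + 2*C)
(-53 + P(v(1), -1 - 2*(-2)))**2 = (-53 + (-2*(-1 - 2*(-2)) + 2*(-1/2*1)))**2 = (-53 + (-2*(-1 + 4) + 2*(-1/2)))**2 = (-53 + (-2*3 - 1))**2 = (-53 + (-6 - 1))**2 = (-53 - 7)**2 = (-60)**2 = 3600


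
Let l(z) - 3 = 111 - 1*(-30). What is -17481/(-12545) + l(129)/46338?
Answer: 135306843/96885035 ≈ 1.3966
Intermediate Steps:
l(z) = 144 (l(z) = 3 + (111 - 1*(-30)) = 3 + (111 + 30) = 3 + 141 = 144)
-17481/(-12545) + l(129)/46338 = -17481/(-12545) + 144/46338 = -17481*(-1/12545) + 144*(1/46338) = 17481/12545 + 24/7723 = 135306843/96885035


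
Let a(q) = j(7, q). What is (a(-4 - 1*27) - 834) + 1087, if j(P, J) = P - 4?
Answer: 256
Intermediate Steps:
j(P, J) = -4 + P
a(q) = 3 (a(q) = -4 + 7 = 3)
(a(-4 - 1*27) - 834) + 1087 = (3 - 834) + 1087 = -831 + 1087 = 256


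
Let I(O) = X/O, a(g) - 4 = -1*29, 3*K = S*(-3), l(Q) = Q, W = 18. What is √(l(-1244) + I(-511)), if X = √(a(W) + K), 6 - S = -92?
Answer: √(-324834524 - 511*I*√123)/511 ≈ 0.00030767 - 35.27*I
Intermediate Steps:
S = 98 (S = 6 - 1*(-92) = 6 + 92 = 98)
K = -98 (K = (98*(-3))/3 = (⅓)*(-294) = -98)
a(g) = -25 (a(g) = 4 - 1*29 = 4 - 29 = -25)
X = I*√123 (X = √(-25 - 98) = √(-123) = I*√123 ≈ 11.091*I)
I(O) = I*√123/O (I(O) = (I*√123)/O = I*√123/O)
√(l(-1244) + I(-511)) = √(-1244 + I*√123/(-511)) = √(-1244 + I*√123*(-1/511)) = √(-1244 - I*√123/511)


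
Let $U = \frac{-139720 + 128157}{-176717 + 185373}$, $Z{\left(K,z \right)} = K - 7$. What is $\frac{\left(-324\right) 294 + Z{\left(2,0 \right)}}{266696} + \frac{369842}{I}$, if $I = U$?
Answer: $- \frac{853788968371935}{3083805848} \approx -2.7686 \cdot 10^{5}$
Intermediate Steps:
$Z{\left(K,z \right)} = -7 + K$
$U = - \frac{11563}{8656} \approx -1.3358$
$I = - \frac{11563}{8656} \approx -1.3358$
$\frac{\left(-324\right) 294 + Z{\left(2,0 \right)}}{266696} + \frac{369842}{I} = \frac{\left(-324\right) 294 + \left(-7 + 2\right)}{266696} + \frac{369842}{- \frac{11563}{8656}} = \left(-95256 - 5\right) \frac{1}{266696} + 369842 \left(- \frac{8656}{11563}\right) = \left(-95261\right) \frac{1}{266696} - \frac{3201352352}{11563} = - \frac{95261}{266696} - \frac{3201352352}{11563} = - \frac{853788968371935}{3083805848}$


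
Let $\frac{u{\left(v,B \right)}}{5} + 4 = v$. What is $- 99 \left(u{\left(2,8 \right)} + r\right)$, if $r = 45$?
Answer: $-3465$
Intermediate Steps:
$u{\left(v,B \right)} = -20 + 5 v$
$- 99 \left(u{\left(2,8 \right)} + r\right) = - 99 \left(\left(-20 + 5 \cdot 2\right) + 45\right) = - 99 \left(\left(-20 + 10\right) + 45\right) = - 99 \left(-10 + 45\right) = \left(-99\right) 35 = -3465$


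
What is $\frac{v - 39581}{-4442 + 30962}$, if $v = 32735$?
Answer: $- \frac{1141}{4420} \approx -0.25814$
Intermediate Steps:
$\frac{v - 39581}{-4442 + 30962} = \frac{32735 - 39581}{-4442 + 30962} = - \frac{6846}{26520} = \left(-6846\right) \frac{1}{26520} = - \frac{1141}{4420}$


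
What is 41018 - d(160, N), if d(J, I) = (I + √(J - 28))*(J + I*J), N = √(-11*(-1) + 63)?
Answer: 29178 - 320*√33 - 320*√2442 - 160*√74 ≈ 10150.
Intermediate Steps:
N = √74 (N = √(11 + 63) = √74 ≈ 8.6023)
d(J, I) = (I + √(-28 + J))*(J + I*J)
41018 - d(160, N) = 41018 - 160*(√74 + (√74)² + √(-28 + 160) + √74*√(-28 + 160)) = 41018 - 160*(√74 + 74 + √132 + √74*√132) = 41018 - 160*(√74 + 74 + 2*√33 + √74*(2*√33)) = 41018 - 160*(√74 + 74 + 2*√33 + 2*√2442) = 41018 - 160*(74 + √74 + 2*√33 + 2*√2442) = 41018 - (11840 + 160*√74 + 320*√33 + 320*√2442) = 41018 + (-11840 - 320*√33 - 320*√2442 - 160*√74) = 29178 - 320*√33 - 320*√2442 - 160*√74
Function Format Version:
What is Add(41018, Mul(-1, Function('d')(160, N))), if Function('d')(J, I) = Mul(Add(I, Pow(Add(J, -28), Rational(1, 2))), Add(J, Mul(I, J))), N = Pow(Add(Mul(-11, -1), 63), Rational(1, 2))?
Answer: Add(29178, Mul(-320, Pow(33, Rational(1, 2))), Mul(-320, Pow(2442, Rational(1, 2))), Mul(-160, Pow(74, Rational(1, 2)))) ≈ 10150.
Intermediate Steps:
N = Pow(74, Rational(1, 2)) (N = Pow(Add(11, 63), Rational(1, 2)) = Pow(74, Rational(1, 2)) ≈ 8.6023)
Function('d')(J, I) = Mul(Add(I, Pow(Add(-28, J), Rational(1, 2))), Add(J, Mul(I, J)))
Add(41018, Mul(-1, Function('d')(160, N))) = Add(41018, Mul(-1, Mul(160, Add(Pow(74, Rational(1, 2)), Pow(Pow(74, Rational(1, 2)), 2), Pow(Add(-28, 160), Rational(1, 2)), Mul(Pow(74, Rational(1, 2)), Pow(Add(-28, 160), Rational(1, 2))))))) = Add(41018, Mul(-1, Mul(160, Add(Pow(74, Rational(1, 2)), 74, Pow(132, Rational(1, 2)), Mul(Pow(74, Rational(1, 2)), Pow(132, Rational(1, 2))))))) = Add(41018, Mul(-1, Mul(160, Add(Pow(74, Rational(1, 2)), 74, Mul(2, Pow(33, Rational(1, 2))), Mul(Pow(74, Rational(1, 2)), Mul(2, Pow(33, Rational(1, 2)))))))) = Add(41018, Mul(-1, Mul(160, Add(Pow(74, Rational(1, 2)), 74, Mul(2, Pow(33, Rational(1, 2))), Mul(2, Pow(2442, Rational(1, 2))))))) = Add(41018, Mul(-1, Mul(160, Add(74, Pow(74, Rational(1, 2)), Mul(2, Pow(33, Rational(1, 2))), Mul(2, Pow(2442, Rational(1, 2))))))) = Add(41018, Mul(-1, Add(11840, Mul(160, Pow(74, Rational(1, 2))), Mul(320, Pow(33, Rational(1, 2))), Mul(320, Pow(2442, Rational(1, 2)))))) = Add(41018, Add(-11840, Mul(-320, Pow(33, Rational(1, 2))), Mul(-320, Pow(2442, Rational(1, 2))), Mul(-160, Pow(74, Rational(1, 2))))) = Add(29178, Mul(-320, Pow(33, Rational(1, 2))), Mul(-320, Pow(2442, Rational(1, 2))), Mul(-160, Pow(74, Rational(1, 2))))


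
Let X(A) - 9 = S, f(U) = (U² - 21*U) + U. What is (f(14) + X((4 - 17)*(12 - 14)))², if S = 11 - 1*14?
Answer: 6084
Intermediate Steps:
f(U) = U² - 20*U
S = -3 (S = 11 - 14 = -3)
X(A) = 6 (X(A) = 9 - 3 = 6)
(f(14) + X((4 - 17)*(12 - 14)))² = (14*(-20 + 14) + 6)² = (14*(-6) + 6)² = (-84 + 6)² = (-78)² = 6084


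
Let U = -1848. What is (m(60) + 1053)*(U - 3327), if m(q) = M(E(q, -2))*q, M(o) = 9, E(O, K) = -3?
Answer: -8243775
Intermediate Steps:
m(q) = 9*q
(m(60) + 1053)*(U - 3327) = (9*60 + 1053)*(-1848 - 3327) = (540 + 1053)*(-5175) = 1593*(-5175) = -8243775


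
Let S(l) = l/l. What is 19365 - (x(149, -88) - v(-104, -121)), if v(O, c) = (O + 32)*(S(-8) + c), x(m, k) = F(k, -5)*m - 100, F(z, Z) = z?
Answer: 41217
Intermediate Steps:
S(l) = 1
x(m, k) = -100 + k*m (x(m, k) = k*m - 100 = -100 + k*m)
v(O, c) = (1 + c)*(32 + O) (v(O, c) = (O + 32)*(1 + c) = (32 + O)*(1 + c) = (1 + c)*(32 + O))
19365 - (x(149, -88) - v(-104, -121)) = 19365 - ((-100 - 88*149) - (32 - 104 + 32*(-121) - 104*(-121))) = 19365 - ((-100 - 13112) - (32 - 104 - 3872 + 12584)) = 19365 - (-13212 - 1*8640) = 19365 - (-13212 - 8640) = 19365 - 1*(-21852) = 19365 + 21852 = 41217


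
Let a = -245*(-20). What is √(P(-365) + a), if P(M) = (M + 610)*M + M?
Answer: I*√84890 ≈ 291.36*I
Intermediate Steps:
P(M) = M + M*(610 + M) (P(M) = (610 + M)*M + M = M*(610 + M) + M = M + M*(610 + M))
a = 4900
√(P(-365) + a) = √(-365*(611 - 365) + 4900) = √(-365*246 + 4900) = √(-89790 + 4900) = √(-84890) = I*√84890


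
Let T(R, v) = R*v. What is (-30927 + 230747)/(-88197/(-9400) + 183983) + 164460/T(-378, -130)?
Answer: 6278971588177/1416483757143 ≈ 4.4328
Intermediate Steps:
(-30927 + 230747)/(-88197/(-9400) + 183983) + 164460/T(-378, -130) = (-30927 + 230747)/(-88197/(-9400) + 183983) + 164460/((-378*(-130))) = 199820/(-88197*(-1/9400) + 183983) + 164460/49140 = 199820/(88197/9400 + 183983) + 164460*(1/49140) = 199820/(1729528397/9400) + 2741/819 = 199820*(9400/1729528397) + 2741/819 = 1878308000/1729528397 + 2741/819 = 6278971588177/1416483757143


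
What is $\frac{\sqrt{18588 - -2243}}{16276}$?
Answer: $\frac{\sqrt{20831}}{16276} \approx 0.0088676$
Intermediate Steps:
$\frac{\sqrt{18588 - -2243}}{16276} = \sqrt{18588 + \left(-20182 + 22425\right)} \frac{1}{16276} = \sqrt{18588 + 2243} \cdot \frac{1}{16276} = \sqrt{20831} \cdot \frac{1}{16276} = \frac{\sqrt{20831}}{16276}$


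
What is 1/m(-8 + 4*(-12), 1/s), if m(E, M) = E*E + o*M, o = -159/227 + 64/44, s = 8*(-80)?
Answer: 1598080/5011576997 ≈ 0.00031888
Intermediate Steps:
s = -640
o = 1883/2497 (o = -159*1/227 + 64*(1/44) = -159/227 + 16/11 = 1883/2497 ≈ 0.75410)
m(E, M) = E² + 1883*M/2497 (m(E, M) = E*E + 1883*M/2497 = E² + 1883*M/2497)
1/m(-8 + 4*(-12), 1/s) = 1/((-8 + 4*(-12))² + (1883/2497)/(-640)) = 1/((-8 - 48)² + (1883/2497)*(-1/640)) = 1/((-56)² - 1883/1598080) = 1/(3136 - 1883/1598080) = 1/(5011576997/1598080) = 1598080/5011576997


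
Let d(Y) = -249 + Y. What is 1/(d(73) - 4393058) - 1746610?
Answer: -7673266436741/4393234 ≈ -1.7466e+6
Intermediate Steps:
1/(d(73) - 4393058) - 1746610 = 1/((-249 + 73) - 4393058) - 1746610 = 1/(-176 - 4393058) - 1746610 = 1/(-4393234) - 1746610 = -1/4393234 - 1746610 = -7673266436741/4393234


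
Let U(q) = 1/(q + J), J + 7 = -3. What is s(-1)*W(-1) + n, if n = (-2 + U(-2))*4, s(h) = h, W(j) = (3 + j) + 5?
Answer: -46/3 ≈ -15.333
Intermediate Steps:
J = -10 (J = -7 - 3 = -10)
W(j) = 8 + j
U(q) = 1/(-10 + q) (U(q) = 1/(q - 10) = 1/(-10 + q))
n = -25/3 (n = (-2 + 1/(-10 - 2))*4 = (-2 + 1/(-12))*4 = (-2 - 1/12)*4 = -25/12*4 = -25/3 ≈ -8.3333)
s(-1)*W(-1) + n = -(8 - 1) - 25/3 = -1*7 - 25/3 = -7 - 25/3 = -46/3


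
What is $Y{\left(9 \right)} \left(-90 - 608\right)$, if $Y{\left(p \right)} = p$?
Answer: $-6282$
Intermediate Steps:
$Y{\left(9 \right)} \left(-90 - 608\right) = 9 \left(-90 - 608\right) = 9 \left(-698\right) = -6282$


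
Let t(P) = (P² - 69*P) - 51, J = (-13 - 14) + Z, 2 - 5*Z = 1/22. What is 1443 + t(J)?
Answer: 47626459/12100 ≈ 3936.1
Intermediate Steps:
Z = 43/110 (Z = ⅖ - ⅕/22 = ⅖ - ⅕*1/22 = ⅖ - 1/110 = 43/110 ≈ 0.39091)
J = -2927/110 (J = (-13 - 14) + 43/110 = -27 + 43/110 = -2927/110 ≈ -26.609)
t(P) = -51 + P² - 69*P
1443 + t(J) = 1443 + (-51 + (-2927/110)² - 69*(-2927/110)) = 1443 + (-51 + 8567329/12100 + 201963/110) = 1443 + 30166159/12100 = 47626459/12100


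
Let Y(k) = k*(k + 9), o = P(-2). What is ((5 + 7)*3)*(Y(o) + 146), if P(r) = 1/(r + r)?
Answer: 20709/4 ≈ 5177.3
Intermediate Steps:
P(r) = 1/(2*r)
o = -¼ (o = (½)/(-2) = (½)*(-½) = -¼ ≈ -0.25000)
Y(k) = k*(9 + k)
((5 + 7)*3)*(Y(o) + 146) = ((5 + 7)*3)*(-(9 - ¼)/4 + 146) = (12*3)*(-¼*35/4 + 146) = 36*(-35/16 + 146) = 36*(2301/16) = 20709/4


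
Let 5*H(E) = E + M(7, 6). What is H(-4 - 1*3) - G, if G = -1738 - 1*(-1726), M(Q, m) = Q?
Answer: 12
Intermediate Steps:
G = -12 (G = -1738 + 1726 = -12)
H(E) = 7/5 + E/5 (H(E) = (E + 7)/5 = (7 + E)/5 = 7/5 + E/5)
H(-4 - 1*3) - G = (7/5 + (-4 - 1*3)/5) - 1*(-12) = (7/5 + (-4 - 3)/5) + 12 = (7/5 + (⅕)*(-7)) + 12 = (7/5 - 7/5) + 12 = 0 + 12 = 12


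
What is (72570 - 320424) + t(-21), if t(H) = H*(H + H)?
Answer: -246972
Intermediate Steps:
t(H) = 2*H² (t(H) = H*(2*H) = 2*H²)
(72570 - 320424) + t(-21) = (72570 - 320424) + 2*(-21)² = -247854 + 2*441 = -247854 + 882 = -246972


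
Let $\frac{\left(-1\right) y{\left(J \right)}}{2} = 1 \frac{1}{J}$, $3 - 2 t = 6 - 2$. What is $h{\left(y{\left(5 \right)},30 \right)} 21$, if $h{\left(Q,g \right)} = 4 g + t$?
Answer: $\frac{5019}{2} \approx 2509.5$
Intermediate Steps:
$t = - \frac{1}{2}$ ($t = \frac{3}{2} - \frac{6 - 2}{2} = \frac{3}{2} - 2 = - \frac{1}{2} \approx -0.5$)
$y{\left(J \right)} = - \frac{2}{J}$ ($y{\left(J \right)} = - 2 \cdot 1 \frac{1}{J} = - \frac{2}{J}$)
$h{\left(Q,g \right)} = - \frac{1}{2} + 4 g$ ($h{\left(Q,g \right)} = 4 g - \frac{1}{2} = - \frac{1}{2} + 4 g$)
$h{\left(y{\left(5 \right)},30 \right)} 21 = \left(- \frac{1}{2} + 4 \cdot 30\right) 21 = \left(- \frac{1}{2} + 120\right) 21 = \frac{239}{2} \cdot 21 = \frac{5019}{2}$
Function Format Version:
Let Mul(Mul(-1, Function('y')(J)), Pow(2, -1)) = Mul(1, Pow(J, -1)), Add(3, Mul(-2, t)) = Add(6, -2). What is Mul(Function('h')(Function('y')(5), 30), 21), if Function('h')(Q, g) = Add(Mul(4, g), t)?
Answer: Rational(5019, 2) ≈ 2509.5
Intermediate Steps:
t = Rational(-1, 2) (t = Add(Rational(3, 2), Mul(Rational(-1, 2), Add(6, -2))) = Add(Rational(3, 2), Mul(Rational(-1, 2), 4)) = Add(Rational(3, 2), -2) = Rational(-1, 2) ≈ -0.50000)
Function('y')(J) = Mul(-2, Pow(J, -1)) (Function('y')(J) = Mul(-2, Mul(1, Pow(J, -1))) = Mul(-2, Pow(J, -1)))
Function('h')(Q, g) = Add(Rational(-1, 2), Mul(4, g)) (Function('h')(Q, g) = Add(Mul(4, g), Rational(-1, 2)) = Add(Rational(-1, 2), Mul(4, g)))
Mul(Function('h')(Function('y')(5), 30), 21) = Mul(Add(Rational(-1, 2), Mul(4, 30)), 21) = Mul(Add(Rational(-1, 2), 120), 21) = Mul(Rational(239, 2), 21) = Rational(5019, 2)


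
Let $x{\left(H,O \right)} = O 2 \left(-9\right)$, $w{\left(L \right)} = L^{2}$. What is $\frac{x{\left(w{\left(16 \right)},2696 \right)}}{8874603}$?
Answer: $- \frac{5392}{986067} \approx -0.0054682$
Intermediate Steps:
$x{\left(H,O \right)} = - 18 O$ ($x{\left(H,O \right)} = 2 O \left(-9\right) = - 18 O$)
$\frac{x{\left(w{\left(16 \right)},2696 \right)}}{8874603} = \frac{\left(-18\right) 2696}{8874603} = \left(-48528\right) \frac{1}{8874603} = - \frac{5392}{986067}$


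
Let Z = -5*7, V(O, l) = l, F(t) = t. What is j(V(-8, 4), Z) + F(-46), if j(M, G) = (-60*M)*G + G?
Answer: 8319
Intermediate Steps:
Z = -35
j(M, G) = G - 60*G*M (j(M, G) = -60*G*M + G = G - 60*G*M)
j(V(-8, 4), Z) + F(-46) = -35*(1 - 60*4) - 46 = -35*(1 - 240) - 46 = -35*(-239) - 46 = 8365 - 46 = 8319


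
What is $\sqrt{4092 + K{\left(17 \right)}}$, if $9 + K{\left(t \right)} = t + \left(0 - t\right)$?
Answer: $\sqrt{4083} \approx 63.898$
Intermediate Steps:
$K{\left(t \right)} = -9$ ($K{\left(t \right)} = -9 + \left(t + \left(0 - t\right)\right) = -9 + \left(t - t\right) = -9 + 0 = -9$)
$\sqrt{4092 + K{\left(17 \right)}} = \sqrt{4092 - 9} = \sqrt{4083}$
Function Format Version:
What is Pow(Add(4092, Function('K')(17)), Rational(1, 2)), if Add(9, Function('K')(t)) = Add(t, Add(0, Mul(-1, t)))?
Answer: Pow(4083, Rational(1, 2)) ≈ 63.898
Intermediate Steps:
Function('K')(t) = -9 (Function('K')(t) = Add(-9, Add(t, Add(0, Mul(-1, t)))) = Add(-9, Add(t, Mul(-1, t))) = Add(-9, 0) = -9)
Pow(Add(4092, Function('K')(17)), Rational(1, 2)) = Pow(Add(4092, -9), Rational(1, 2)) = Pow(4083, Rational(1, 2))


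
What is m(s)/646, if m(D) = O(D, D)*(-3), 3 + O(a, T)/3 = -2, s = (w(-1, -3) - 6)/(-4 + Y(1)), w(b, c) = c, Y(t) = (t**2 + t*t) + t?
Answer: 45/646 ≈ 0.069659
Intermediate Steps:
Y(t) = t + 2*t**2 (Y(t) = (t**2 + t**2) + t = 2*t**2 + t = t + 2*t**2)
s = 9 (s = (-3 - 6)/(-4 + 1*(1 + 2*1)) = -9/(-4 + 1*(1 + 2)) = -9/(-4 + 1*3) = -9/(-4 + 3) = -9/(-1) = -9*(-1) = 9)
O(a, T) = -15 (O(a, T) = -9 + 3*(-2) = -9 - 6 = -15)
m(D) = 45 (m(D) = -15*(-3) = 45)
m(s)/646 = 45/646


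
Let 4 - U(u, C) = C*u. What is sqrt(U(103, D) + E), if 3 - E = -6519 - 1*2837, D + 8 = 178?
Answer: I*sqrt(8147) ≈ 90.261*I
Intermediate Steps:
D = 170 (D = -8 + 178 = 170)
U(u, C) = 4 - C*u
E = 9359 (E = 3 - (-6519 - 1*2837) = 3 - (-6519 - 2837) = 3 - 1*(-9356) = 3 + 9356 = 9359)
sqrt(U(103, D) + E) = sqrt((4 - 1*170*103) + 9359) = sqrt((4 - 17510) + 9359) = sqrt(-17506 + 9359) = sqrt(-8147) = I*sqrt(8147)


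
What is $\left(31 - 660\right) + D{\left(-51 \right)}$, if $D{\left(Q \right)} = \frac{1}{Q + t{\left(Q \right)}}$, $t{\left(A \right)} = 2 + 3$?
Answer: $- \frac{28935}{46} \approx -629.02$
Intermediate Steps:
$t{\left(A \right)} = 5$
$D{\left(Q \right)} = \frac{1}{5 + Q}$ ($D{\left(Q \right)} = \frac{1}{Q + 5} = \frac{1}{5 + Q}$)
$\left(31 - 660\right) + D{\left(-51 \right)} = \left(31 - 660\right) + \frac{1}{5 - 51} = \left(31 - 660\right) + \frac{1}{-46} = -629 - \frac{1}{46} = - \frac{28935}{46}$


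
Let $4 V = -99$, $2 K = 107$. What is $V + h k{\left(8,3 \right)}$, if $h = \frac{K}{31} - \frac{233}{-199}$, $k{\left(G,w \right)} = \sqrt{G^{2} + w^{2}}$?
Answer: $- \frac{99}{4} + \frac{35739 \sqrt{73}}{12338} \approx -0.00091993$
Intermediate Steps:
$K = \frac{107}{2}$ ($K = \frac{1}{2} \cdot 107 = \frac{107}{2} \approx 53.5$)
$h = \frac{35739}{12338}$ ($h = \frac{107}{2 \cdot 31} - \frac{233}{-199} = \frac{107}{2} \cdot \frac{1}{31} - - \frac{233}{199} = \frac{107}{62} + \frac{233}{199} = \frac{35739}{12338} \approx 2.8967$)
$V = - \frac{99}{4}$ ($V = \frac{1}{4} \left(-99\right) = - \frac{99}{4} \approx -24.75$)
$V + h k{\left(8,3 \right)} = - \frac{99}{4} + \frac{35739 \sqrt{8^{2} + 3^{2}}}{12338} = - \frac{99}{4} + \frac{35739 \sqrt{64 + 9}}{12338} = - \frac{99}{4} + \frac{35739 \sqrt{73}}{12338}$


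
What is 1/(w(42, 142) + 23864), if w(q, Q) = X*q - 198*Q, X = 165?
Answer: 1/2678 ≈ 0.00037341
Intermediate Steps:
w(q, Q) = -198*Q + 165*q (w(q, Q) = 165*q - 198*Q = -198*Q + 165*q)
1/(w(42, 142) + 23864) = 1/((-198*142 + 165*42) + 23864) = 1/((-28116 + 6930) + 23864) = 1/(-21186 + 23864) = 1/2678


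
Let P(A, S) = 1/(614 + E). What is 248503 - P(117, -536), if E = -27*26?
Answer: 21868265/88 ≈ 2.4850e+5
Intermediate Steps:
E = -702
P(A, S) = -1/88 (P(A, S) = 1/(614 - 702) = 1/(-88) = -1/88)
248503 - P(117, -536) = 248503 - 1*(-1/88) = 248503 + 1/88 = 21868265/88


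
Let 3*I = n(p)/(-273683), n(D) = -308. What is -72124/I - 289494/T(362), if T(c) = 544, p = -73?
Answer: -4026790134687/20944 ≈ -1.9226e+8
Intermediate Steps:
I = 308/821049 (I = (-308/(-273683))/3 = (-308*(-1/273683))/3 = (⅓)*(308/273683) = 308/821049 ≈ 0.00037513)
-72124/I - 289494/T(362) = -72124/308/821049 - 289494/544 = -72124*821049/308 - 289494*1/544 = -14804334519/77 - 144747/272 = -4026790134687/20944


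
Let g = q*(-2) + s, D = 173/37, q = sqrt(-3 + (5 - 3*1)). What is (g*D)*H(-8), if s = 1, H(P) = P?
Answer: -1384/37 + 2768*I/37 ≈ -37.405 + 74.811*I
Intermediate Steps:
q = I (q = sqrt(-3 + (5 - 3)) = sqrt(-3 + 2) = sqrt(-1) = I ≈ 1.0*I)
D = 173/37 (D = 173*(1/37) = 173/37 ≈ 4.6757)
g = 1 - 2*I (g = I*(-2) + 1 = -2*I + 1 = 1 - 2*I ≈ 1.0 - 2.0*I)
(g*D)*H(-8) = ((1 - 2*I)*(173/37))*(-8) = (173/37 - 346*I/37)*(-8) = -1384/37 + 2768*I/37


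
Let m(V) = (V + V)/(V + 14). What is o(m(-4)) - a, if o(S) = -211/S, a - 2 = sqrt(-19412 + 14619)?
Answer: 1047/4 - I*sqrt(4793) ≈ 261.75 - 69.231*I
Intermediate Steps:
m(V) = 2*V/(14 + V) (m(V) = (2*V)/(14 + V) = 2*V/(14 + V))
a = 2 + I*sqrt(4793) (a = 2 + sqrt(-19412 + 14619) = 2 + sqrt(-4793) = 2 + I*sqrt(4793) ≈ 2.0 + 69.231*I)
o(m(-4)) - a = -211/(2*(-4)/(14 - 4)) - (2 + I*sqrt(4793)) = -211/(2*(-4)/10) + (-2 - I*sqrt(4793)) = -211/(2*(-4)*(1/10)) + (-2 - I*sqrt(4793)) = -211/(-4/5) + (-2 - I*sqrt(4793)) = -211*(-5/4) + (-2 - I*sqrt(4793)) = 1055/4 + (-2 - I*sqrt(4793)) = 1047/4 - I*sqrt(4793)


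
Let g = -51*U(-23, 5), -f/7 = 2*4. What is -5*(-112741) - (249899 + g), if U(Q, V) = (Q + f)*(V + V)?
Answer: 273516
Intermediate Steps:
f = -56 (f = -14*4 = -7*8 = -56)
U(Q, V) = 2*V*(-56 + Q) (U(Q, V) = (Q - 56)*(V + V) = (-56 + Q)*(2*V) = 2*V*(-56 + Q))
g = 40290 (g = -102*5*(-56 - 23) = -102*5*(-79) = -51*(-790) = 40290)
-5*(-112741) - (249899 + g) = -5*(-112741) - (249899 + 40290) = 563705 - 1*290189 = 563705 - 290189 = 273516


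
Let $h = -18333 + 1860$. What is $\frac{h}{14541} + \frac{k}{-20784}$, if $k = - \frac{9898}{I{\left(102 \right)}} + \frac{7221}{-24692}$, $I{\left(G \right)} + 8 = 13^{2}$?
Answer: $- \frac{64643346169067}{57211885099968} \approx -1.1299$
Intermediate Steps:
$I{\left(G \right)} = 161$ ($I{\left(G \right)} = -8 + 13^{2} = -8 + 169 = 161$)
$h = -16473$
$k = - \frac{35080571}{567916}$ ($k = - \frac{9898}{161} + \frac{7221}{-24692} = \left(-9898\right) \frac{1}{161} + 7221 \left(- \frac{1}{24692}\right) = - \frac{1414}{23} - \frac{7221}{24692} = - \frac{35080571}{567916} \approx -61.771$)
$\frac{h}{14541} + \frac{k}{-20784} = - \frac{16473}{14541} - \frac{35080571}{567916 \left(-20784\right)} = \left(-16473\right) \frac{1}{14541} - - \frac{35080571}{11803566144} = - \frac{5491}{4847} + \frac{35080571}{11803566144} = - \frac{64643346169067}{57211885099968}$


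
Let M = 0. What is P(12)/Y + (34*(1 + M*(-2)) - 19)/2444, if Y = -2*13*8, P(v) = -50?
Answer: 1205/4888 ≈ 0.24652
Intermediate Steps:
Y = -208 (Y = -26*8 = -208)
P(12)/Y + (34*(1 + M*(-2)) - 19)/2444 = -50/(-208) + (34*(1 + 0*(-2)) - 19)/2444 = -50*(-1/208) + (34*(1 + 0) - 19)*(1/2444) = 25/104 + (34*1 - 19)*(1/2444) = 25/104 + (34 - 19)*(1/2444) = 25/104 + 15*(1/2444) = 25/104 + 15/2444 = 1205/4888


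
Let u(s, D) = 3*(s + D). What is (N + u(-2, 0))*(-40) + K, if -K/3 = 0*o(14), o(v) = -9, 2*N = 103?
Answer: -1820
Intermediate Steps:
N = 103/2 (N = (1/2)*103 = 103/2 ≈ 51.500)
u(s, D) = 3*D + 3*s (u(s, D) = 3*(D + s) = 3*D + 3*s)
K = 0 (K = -0*(-9) = -3*0 = 0)
(N + u(-2, 0))*(-40) + K = (103/2 + (3*0 + 3*(-2)))*(-40) + 0 = (103/2 + (0 - 6))*(-40) + 0 = (103/2 - 6)*(-40) + 0 = (91/2)*(-40) + 0 = -1820 + 0 = -1820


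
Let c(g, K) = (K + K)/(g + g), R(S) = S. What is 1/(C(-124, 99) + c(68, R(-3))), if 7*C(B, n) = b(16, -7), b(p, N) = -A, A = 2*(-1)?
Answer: 476/115 ≈ 4.1391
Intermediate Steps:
A = -2
b(p, N) = 2 (b(p, N) = -1*(-2) = 2)
c(g, K) = K/g (c(g, K) = (2*K)/((2*g)) = (2*K)*(1/(2*g)) = K/g)
C(B, n) = 2/7 (C(B, n) = (1/7)*2 = 2/7)
1/(C(-124, 99) + c(68, R(-3))) = 1/(2/7 - 3/68) = 1/(115/476) = 476/115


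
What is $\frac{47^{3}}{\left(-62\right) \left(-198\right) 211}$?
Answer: $\frac{103823}{2590236} \approx 0.040082$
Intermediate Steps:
$\frac{47^{3}}{\left(-62\right) \left(-198\right) 211} = \frac{103823}{12276 \cdot 211} = \frac{103823}{2590236}$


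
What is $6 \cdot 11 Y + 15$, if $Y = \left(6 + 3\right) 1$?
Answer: $609$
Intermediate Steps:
$Y = 9$ ($Y = 9 \cdot 1 = 9$)
$6 \cdot 11 Y + 15 = 6 \cdot 11 \cdot 9 + 15 = 66 \cdot 9 + 15 = 594 + 15 = 609$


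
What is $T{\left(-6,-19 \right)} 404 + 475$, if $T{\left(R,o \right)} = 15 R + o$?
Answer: $-43561$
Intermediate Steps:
$T{\left(R,o \right)} = o + 15 R$
$T{\left(-6,-19 \right)} 404 + 475 = \left(-19 + 15 \left(-6\right)\right) 404 + 475 = \left(-19 - 90\right) 404 + 475 = \left(-109\right) 404 + 475 = -44036 + 475 = -43561$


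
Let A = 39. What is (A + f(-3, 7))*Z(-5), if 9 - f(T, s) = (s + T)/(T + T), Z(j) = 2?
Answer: 292/3 ≈ 97.333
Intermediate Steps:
f(T, s) = 9 - (T + s)/(2*T) (f(T, s) = 9 - (s + T)/(T + T) = 9 - (T + s)/(2*T))
(A + f(-3, 7))*Z(-5) = (39 + (½)*(-1*7 + 17*(-3))/(-3))*2 = (39 + (½)*(-⅓)*(-7 - 51))*2 = (39 + (½)*(-⅓)*(-58))*2 = (39 + 29/3)*2 = (146/3)*2 = 292/3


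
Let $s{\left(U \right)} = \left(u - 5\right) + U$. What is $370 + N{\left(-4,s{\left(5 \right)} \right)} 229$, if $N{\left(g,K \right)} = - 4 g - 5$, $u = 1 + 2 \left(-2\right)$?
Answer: $2889$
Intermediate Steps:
$u = -3$ ($u = 1 - 4 = -3$)
$s{\left(U \right)} = -8 + U$ ($s{\left(U \right)} = \left(-3 - 5\right) + U = -8 + U$)
$N{\left(g,K \right)} = -5 - 4 g$
$370 + N{\left(-4,s{\left(5 \right)} \right)} 229 = 370 + \left(-5 - -16\right) 229 = 370 + \left(-5 + 16\right) 229 = 370 + 11 \cdot 229 = 370 + 2519 = 2889$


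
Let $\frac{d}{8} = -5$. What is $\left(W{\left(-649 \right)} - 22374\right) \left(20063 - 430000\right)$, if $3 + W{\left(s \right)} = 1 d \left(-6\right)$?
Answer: $9074775369$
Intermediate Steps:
$d = -40$ ($d = 8 \left(-5\right) = -40$)
$W{\left(s \right)} = 237$ ($W{\left(s \right)} = -3 + 1 \left(-40\right) \left(-6\right) = -3 - -240 = -3 + 240 = 237$)
$\left(W{\left(-649 \right)} - 22374\right) \left(20063 - 430000\right) = \left(237 - 22374\right) \left(20063 - 430000\right) = \left(-22137\right) \left(-409937\right) = 9074775369$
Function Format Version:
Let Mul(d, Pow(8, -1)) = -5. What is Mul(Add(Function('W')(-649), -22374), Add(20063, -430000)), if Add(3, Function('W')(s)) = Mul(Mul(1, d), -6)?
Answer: 9074775369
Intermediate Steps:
d = -40 (d = Mul(8, -5) = -40)
Function('W')(s) = 237 (Function('W')(s) = Add(-3, Mul(Mul(1, -40), -6)) = Add(-3, Mul(-40, -6)) = Add(-3, 240) = 237)
Mul(Add(Function('W')(-649), -22374), Add(20063, -430000)) = Mul(Add(237, -22374), Add(20063, -430000)) = Mul(-22137, -409937) = 9074775369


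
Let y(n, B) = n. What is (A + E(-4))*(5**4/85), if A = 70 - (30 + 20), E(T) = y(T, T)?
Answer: 2000/17 ≈ 117.65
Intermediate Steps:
E(T) = T
A = 20 (A = 70 - 1*50 = 70 - 50 = 20)
(A + E(-4))*(5**4/85) = (20 - 4)*(5**4/85) = 16*(625*(1/85)) = 16*(125/17) = 2000/17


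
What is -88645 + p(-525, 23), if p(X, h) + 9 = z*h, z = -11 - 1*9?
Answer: -89114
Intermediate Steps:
z = -20 (z = -11 - 9 = -20)
p(X, h) = -9 - 20*h
-88645 + p(-525, 23) = -88645 + (-9 - 20*23) = -88645 + (-9 - 460) = -88645 - 469 = -89114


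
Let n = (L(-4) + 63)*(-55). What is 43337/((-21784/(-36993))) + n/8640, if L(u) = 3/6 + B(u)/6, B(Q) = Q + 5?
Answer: 148406516335/2016576 ≈ 73593.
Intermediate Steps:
B(Q) = 5 + Q
L(u) = 4/3 + u/6 (L(u) = 3/6 + (5 + u)/6 = 3*(1/6) + (5 + u)*(1/6) = 1/2 + (5/6 + u/6) = 4/3 + u/6)
n = -10505/3 (n = ((4/3 + (1/6)*(-4)) + 63)*(-55) = ((4/3 - 2/3) + 63)*(-55) = (2/3 + 63)*(-55) = (191/3)*(-55) = -10505/3 ≈ -3501.7)
43337/((-21784/(-36993))) + n/8640 = 43337/((-21784/(-36993))) - 10505/3/8640 = 43337/((-21784*(-1/36993))) - 10505/3*1/8640 = 43337/(21784/36993) - 2101/5184 = 43337*(36993/21784) - 2101/5184 = 229023663/3112 - 2101/5184 = 148406516335/2016576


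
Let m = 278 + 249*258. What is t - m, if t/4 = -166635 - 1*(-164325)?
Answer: -73760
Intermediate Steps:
m = 64520 (m = 278 + 64242 = 64520)
t = -9240 (t = 4*(-166635 - 1*(-164325)) = 4*(-166635 + 164325) = 4*(-2310) = -9240)
t - m = -9240 - 1*64520 = -9240 - 64520 = -73760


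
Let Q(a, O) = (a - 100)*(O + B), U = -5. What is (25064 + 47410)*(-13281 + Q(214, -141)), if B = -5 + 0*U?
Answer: -2168784450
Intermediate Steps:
B = -5 (B = -5 + 0*(-5) = -5 + 0 = -5)
Q(a, O) = (-100 + a)*(-5 + O) (Q(a, O) = (a - 100)*(O - 5) = (-100 + a)*(-5 + O))
(25064 + 47410)*(-13281 + Q(214, -141)) = (25064 + 47410)*(-13281 + (500 - 100*(-141) - 5*214 - 141*214)) = 72474*(-13281 + (500 + 14100 - 1070 - 30174)) = 72474*(-13281 - 16644) = 72474*(-29925) = -2168784450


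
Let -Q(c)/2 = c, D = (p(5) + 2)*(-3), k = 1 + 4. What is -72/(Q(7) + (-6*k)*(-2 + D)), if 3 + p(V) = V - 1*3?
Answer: -9/17 ≈ -0.52941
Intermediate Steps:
p(V) = -6 + V (p(V) = -3 + (V - 1*3) = -3 + (V - 3) = -3 + (-3 + V) = -6 + V)
k = 5
D = -3 (D = ((-6 + 5) + 2)*(-3) = (-1 + 2)*(-3) = 1*(-3) = -3)
Q(c) = -2*c
-72/(Q(7) + (-6*k)*(-2 + D)) = -72/(-2*7 + (-6*5)*(-2 - 3)) = -72/(-14 - 30*(-5)) = -72/(-14 + 150) = -72/136 = -72*1/136 = -9/17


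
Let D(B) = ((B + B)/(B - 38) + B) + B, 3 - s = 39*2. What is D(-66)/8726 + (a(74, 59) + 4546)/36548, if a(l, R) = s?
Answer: 111266993/1036483006 ≈ 0.10735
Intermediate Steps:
s = -75 (s = 3 - 39*2 = 3 - 1*78 = 3 - 78 = -75)
a(l, R) = -75
D(B) = 2*B + 2*B/(-38 + B) (D(B) = ((2*B)/(-38 + B) + B) + B = (2*B/(-38 + B) + B) + B = (B + 2*B/(-38 + B)) + B = 2*B + 2*B/(-38 + B))
D(-66)/8726 + (a(74, 59) + 4546)/36548 = (2*(-66)*(-37 - 66)/(-38 - 66))/8726 + (-75 + 4546)/36548 = (2*(-66)*(-103)/(-104))*(1/8726) + 4471*(1/36548) = (2*(-66)*(-1/104)*(-103))*(1/8726) + 4471/36548 = -3399/26*1/8726 + 4471/36548 = -3399/226876 + 4471/36548 = 111266993/1036483006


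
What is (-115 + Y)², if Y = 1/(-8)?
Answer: 848241/64 ≈ 13254.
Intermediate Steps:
Y = -⅛ ≈ -0.12500
(-115 + Y)² = (-115 - ⅛)² = (-921/8)² = 848241/64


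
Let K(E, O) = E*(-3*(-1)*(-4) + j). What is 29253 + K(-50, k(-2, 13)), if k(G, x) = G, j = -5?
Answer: 30103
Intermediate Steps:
K(E, O) = -17*E (K(E, O) = E*(-3*(-1)*(-4) - 5) = E*(3*(-4) - 5) = E*(-12 - 5) = E*(-17) = -17*E)
29253 + K(-50, k(-2, 13)) = 29253 - 17*(-50) = 29253 + 850 = 30103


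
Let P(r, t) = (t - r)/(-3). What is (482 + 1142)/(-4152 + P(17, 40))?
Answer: -4872/12479 ≈ -0.39042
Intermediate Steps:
P(r, t) = -t/3 + r/3 (P(r, t) = (t - r)*(-⅓) = -t/3 + r/3)
(482 + 1142)/(-4152 + P(17, 40)) = (482 + 1142)/(-4152 + (-⅓*40 + (⅓)*17)) = 1624/(-4152 + (-40/3 + 17/3)) = 1624/(-4152 - 23/3) = 1624/(-12479/3) = 1624*(-3/12479) = -4872/12479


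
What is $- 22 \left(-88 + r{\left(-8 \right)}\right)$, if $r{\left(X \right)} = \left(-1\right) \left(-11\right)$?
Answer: $1694$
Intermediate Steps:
$r{\left(X \right)} = 11$
$- 22 \left(-88 + r{\left(-8 \right)}\right) = - 22 \left(-88 + 11\right) = \left(-22\right) \left(-77\right) = 1694$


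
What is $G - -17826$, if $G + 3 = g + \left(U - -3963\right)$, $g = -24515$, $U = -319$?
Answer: $-3048$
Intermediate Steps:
$G = -20874$ ($G = -3 - 20871 = -20874$)
$G - -17826 = -20874 - -17826 = -20874 + 17826 = -3048$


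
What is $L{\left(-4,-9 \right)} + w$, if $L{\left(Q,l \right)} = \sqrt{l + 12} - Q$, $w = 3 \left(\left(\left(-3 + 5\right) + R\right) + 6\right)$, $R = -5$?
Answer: $13 + \sqrt{3} \approx 14.732$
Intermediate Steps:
$w = 9$ ($w = 3 \left(\left(\left(-3 + 5\right) - 5\right) + 6\right) = 3 \left(\left(2 - 5\right) + 6\right) = 3 \left(-3 + 6\right) = 3 \cdot 3 = 9$)
$L{\left(Q,l \right)} = \sqrt{12 + l} - Q$
$L{\left(-4,-9 \right)} + w = \left(\sqrt{12 - 9} - -4\right) + 9 = \left(\sqrt{3} + 4\right) + 9 = \left(4 + \sqrt{3}\right) + 9 = 13 + \sqrt{3}$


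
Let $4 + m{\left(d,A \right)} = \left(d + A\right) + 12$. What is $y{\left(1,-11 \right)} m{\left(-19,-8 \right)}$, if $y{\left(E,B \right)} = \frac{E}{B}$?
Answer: $\frac{19}{11} \approx 1.7273$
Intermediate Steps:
$m{\left(d,A \right)} = 8 + A + d$ ($m{\left(d,A \right)} = -4 + \left(\left(d + A\right) + 12\right) = -4 + \left(\left(A + d\right) + 12\right) = -4 + \left(12 + A + d\right) = 8 + A + d$)
$y{\left(E,B \right)} = \frac{E}{B}$
$y{\left(1,-11 \right)} m{\left(-19,-8 \right)} = 1 \frac{1}{-11} \left(8 - 8 - 19\right) = 1 \left(- \frac{1}{11}\right) \left(-19\right) = \left(- \frac{1}{11}\right) \left(-19\right) = \frac{19}{11}$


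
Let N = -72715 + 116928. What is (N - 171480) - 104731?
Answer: -231998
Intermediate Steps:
N = 44213
(N - 171480) - 104731 = (44213 - 171480) - 104731 = -127267 - 104731 = -231998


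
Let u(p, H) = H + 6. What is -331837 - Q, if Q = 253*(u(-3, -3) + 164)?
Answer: -374088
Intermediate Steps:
u(p, H) = 6 + H
Q = 42251 (Q = 253*((6 - 3) + 164) = 253*(3 + 164) = 253*167 = 42251)
-331837 - Q = -331837 - 1*42251 = -331837 - 42251 = -374088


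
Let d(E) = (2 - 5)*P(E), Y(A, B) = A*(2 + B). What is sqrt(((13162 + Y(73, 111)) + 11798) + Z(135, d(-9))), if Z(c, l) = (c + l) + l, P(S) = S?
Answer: sqrt(33398) ≈ 182.75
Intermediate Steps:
d(E) = -3*E (d(E) = (2 - 5)*E = -3*E)
Z(c, l) = c + 2*l
sqrt(((13162 + Y(73, 111)) + 11798) + Z(135, d(-9))) = sqrt(((13162 + 73*(2 + 111)) + 11798) + (135 + 2*(-3*(-9)))) = sqrt(((13162 + 73*113) + 11798) + (135 + 2*27)) = sqrt(((13162 + 8249) + 11798) + (135 + 54)) = sqrt((21411 + 11798) + 189) = sqrt(33209 + 189) = sqrt(33398)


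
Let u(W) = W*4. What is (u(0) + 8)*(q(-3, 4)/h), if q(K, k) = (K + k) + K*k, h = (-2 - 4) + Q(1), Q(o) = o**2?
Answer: 88/5 ≈ 17.600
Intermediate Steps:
h = -5 (h = (-2 - 4) + 1**2 = -6 + 1 = -5)
q(K, k) = K + k + K*k
u(W) = 4*W
(u(0) + 8)*(q(-3, 4)/h) = (4*0 + 8)*((-3 + 4 - 3*4)/(-5)) = (0 + 8)*((-3 + 4 - 12)*(-1/5)) = 8*(-11*(-1/5)) = 8*(11/5) = 88/5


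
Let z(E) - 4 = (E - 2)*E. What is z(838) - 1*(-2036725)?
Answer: 2737297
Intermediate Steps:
z(E) = 4 + E*(-2 + E) (z(E) = 4 + (E - 2)*E = 4 + (-2 + E)*E = 4 + E*(-2 + E))
z(838) - 1*(-2036725) = (4 + 838**2 - 2*838) - 1*(-2036725) = (4 + 702244 - 1676) + 2036725 = 700572 + 2036725 = 2737297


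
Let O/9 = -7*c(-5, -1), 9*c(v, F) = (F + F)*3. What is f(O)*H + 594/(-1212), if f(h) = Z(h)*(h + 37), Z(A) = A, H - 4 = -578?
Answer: -384715563/202 ≈ -1.9045e+6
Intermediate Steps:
H = -574 (H = 4 - 578 = -574)
c(v, F) = 2*F/3 (c(v, F) = ((F + F)*3)/9 = ((2*F)*3)/9 = (6*F)/9 = 2*F/3)
O = 42 (O = 9*(-14*(-1)/3) = 9*(-7*(-⅔)) = 9*(14/3) = 42)
f(h) = h*(37 + h) (f(h) = h*(h + 37) = h*(37 + h))
f(O)*H + 594/(-1212) = (42*(37 + 42))*(-574) + 594/(-1212) = (42*79)*(-574) + 594*(-1/1212) = 3318*(-574) - 99/202 = -1904532 - 99/202 = -384715563/202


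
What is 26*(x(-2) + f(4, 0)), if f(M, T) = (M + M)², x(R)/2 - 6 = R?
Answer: 1872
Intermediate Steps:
x(R) = 12 + 2*R
f(M, T) = 4*M² (f(M, T) = (2*M)² = 4*M²)
26*(x(-2) + f(4, 0)) = 26*((12 + 2*(-2)) + 4*4²) = 26*((12 - 4) + 4*16) = 26*(8 + 64) = 26*72 = 1872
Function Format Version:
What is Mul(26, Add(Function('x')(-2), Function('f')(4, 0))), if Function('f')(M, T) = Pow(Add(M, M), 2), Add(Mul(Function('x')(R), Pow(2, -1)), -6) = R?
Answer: 1872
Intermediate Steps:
Function('x')(R) = Add(12, Mul(2, R))
Function('f')(M, T) = Mul(4, Pow(M, 2)) (Function('f')(M, T) = Pow(Mul(2, M), 2) = Mul(4, Pow(M, 2)))
Mul(26, Add(Function('x')(-2), Function('f')(4, 0))) = Mul(26, Add(Add(12, Mul(2, -2)), Mul(4, Pow(4, 2)))) = Mul(26, Add(Add(12, -4), Mul(4, 16))) = Mul(26, Add(8, 64)) = Mul(26, 72) = 1872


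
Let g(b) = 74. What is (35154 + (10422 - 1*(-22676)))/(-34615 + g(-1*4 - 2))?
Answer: -68252/34541 ≈ -1.9760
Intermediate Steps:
(35154 + (10422 - 1*(-22676)))/(-34615 + g(-1*4 - 2)) = (35154 + (10422 - 1*(-22676)))/(-34615 + 74) = (35154 + (10422 + 22676))/(-34541) = (35154 + 33098)*(-1/34541) = 68252*(-1/34541) = -68252/34541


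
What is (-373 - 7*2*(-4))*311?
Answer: -98587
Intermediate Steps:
(-373 - 7*2*(-4))*311 = (-373 - 14*(-4))*311 = (-373 + 56)*311 = -317*311 = -98587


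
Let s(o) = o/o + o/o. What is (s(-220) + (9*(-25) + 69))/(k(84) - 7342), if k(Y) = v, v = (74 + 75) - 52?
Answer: 22/1035 ≈ 0.021256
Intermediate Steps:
v = 97 (v = 149 - 52 = 97)
k(Y) = 97
s(o) = 2 (s(o) = 1 + 1 = 2)
(s(-220) + (9*(-25) + 69))/(k(84) - 7342) = (2 + (9*(-25) + 69))/(97 - 7342) = (2 + (-225 + 69))/(-7245) = (2 - 156)*(-1/7245) = -154*(-1/7245) = 22/1035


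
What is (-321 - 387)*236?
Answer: -167088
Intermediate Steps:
(-321 - 387)*236 = -708*236 = -167088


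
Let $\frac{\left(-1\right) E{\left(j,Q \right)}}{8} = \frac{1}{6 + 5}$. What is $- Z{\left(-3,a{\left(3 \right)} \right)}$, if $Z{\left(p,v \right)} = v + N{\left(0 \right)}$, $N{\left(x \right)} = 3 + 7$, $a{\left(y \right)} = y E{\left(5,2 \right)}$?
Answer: $- \frac{86}{11} \approx -7.8182$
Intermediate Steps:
$E{\left(j,Q \right)} = - \frac{8}{11}$ ($E{\left(j,Q \right)} = - \frac{8}{6 + 5} = - \frac{8}{11}$)
$a{\left(y \right)} = - \frac{8 y}{11}$ ($a{\left(y \right)} = y \left(- \frac{8}{11}\right) = - \frac{8 y}{11}$)
$N{\left(x \right)} = 10$
$Z{\left(p,v \right)} = 10 + v$ ($Z{\left(p,v \right)} = v + 10 = 10 + v$)
$- Z{\left(-3,a{\left(3 \right)} \right)} = - (10 - \frac{24}{11}) = \left(-1\right) \frac{86}{11} = - \frac{86}{11}$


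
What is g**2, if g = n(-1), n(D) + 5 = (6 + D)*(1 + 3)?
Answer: 225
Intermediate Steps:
n(D) = 19 + 4*D (n(D) = -5 + (6 + D)*(1 + 3) = -5 + (6 + D)*4 = -5 + (24 + 4*D) = 19 + 4*D)
g = 15 (g = 19 + 4*(-1) = 19 - 4 = 15)
g**2 = 15**2 = 225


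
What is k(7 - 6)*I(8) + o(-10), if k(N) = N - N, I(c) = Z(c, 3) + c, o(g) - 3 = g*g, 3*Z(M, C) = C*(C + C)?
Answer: 103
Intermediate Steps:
Z(M, C) = 2*C²/3 (Z(M, C) = (C*(C + C))/3 = (C*(2*C))/3 = (2*C²)/3 = 2*C²/3)
o(g) = 3 + g² (o(g) = 3 + g*g = 3 + g²)
I(c) = 6 + c (I(c) = (⅔)*3² + c = (⅔)*9 + c = 6 + c)
k(N) = 0
k(7 - 6)*I(8) + o(-10) = 0*(6 + 8) + (3 + (-10)²) = 0*14 + (3 + 100) = 0 + 103 = 103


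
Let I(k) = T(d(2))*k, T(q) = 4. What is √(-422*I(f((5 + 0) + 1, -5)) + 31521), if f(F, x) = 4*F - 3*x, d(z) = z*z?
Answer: I*√34311 ≈ 185.23*I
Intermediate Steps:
d(z) = z²
f(F, x) = -3*x + 4*F
I(k) = 4*k
√(-422*I(f((5 + 0) + 1, -5)) + 31521) = √(-1688*(-3*(-5) + 4*((5 + 0) + 1)) + 31521) = √(-1688*(15 + 4*(5 + 1)) + 31521) = √(-1688*(15 + 4*6) + 31521) = √(-1688*(15 + 24) + 31521) = √(-1688*39 + 31521) = √(-422*156 + 31521) = √(-65832 + 31521) = √(-34311) = I*√34311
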